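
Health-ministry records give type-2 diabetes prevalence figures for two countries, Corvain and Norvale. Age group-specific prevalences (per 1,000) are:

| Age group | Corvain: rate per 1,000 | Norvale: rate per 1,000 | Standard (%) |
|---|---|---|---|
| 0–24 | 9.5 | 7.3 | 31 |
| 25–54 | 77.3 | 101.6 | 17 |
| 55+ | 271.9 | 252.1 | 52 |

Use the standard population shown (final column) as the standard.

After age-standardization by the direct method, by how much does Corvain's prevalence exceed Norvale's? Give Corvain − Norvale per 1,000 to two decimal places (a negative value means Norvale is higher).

6.85

Standard weights: 0.31, 0.17, 0.52.
Corvain: 0.3100×9.5 + 0.1700×77.3 + 0.5200×271.9 = 157.4740 per 1,000.
Norvale: 0.3100×7.3 + 0.1700×101.6 + 0.5200×252.1 = 150.6270 per 1,000.
Difference = 157.4740 − 150.6270 = 6.8470.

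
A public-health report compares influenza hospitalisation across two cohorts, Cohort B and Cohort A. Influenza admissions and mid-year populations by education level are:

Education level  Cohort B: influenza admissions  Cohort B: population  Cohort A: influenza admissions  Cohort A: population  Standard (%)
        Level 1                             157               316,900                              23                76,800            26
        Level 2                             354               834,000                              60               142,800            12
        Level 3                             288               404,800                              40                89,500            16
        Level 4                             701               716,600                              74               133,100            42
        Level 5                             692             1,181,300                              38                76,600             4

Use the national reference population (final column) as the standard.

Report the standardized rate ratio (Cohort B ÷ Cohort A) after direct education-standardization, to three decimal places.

1.606

Education-specific rates per 100,000 for Cohort B: 49.54, 42.45, 71.15, 97.82, 58.58.
For Cohort A: 29.95, 42.02, 44.69, 55.60, 49.61.
Standard weights: 0.26, 0.12, 0.16, 0.42, 0.04.
Cohort B: 0.2600×49.54 + 0.1200×42.45 + 0.1600×71.15 + 0.4200×97.82 + 0.0400×58.58 = 72.7868 per 100,000.
Cohort A: 0.2600×29.95 + 0.1200×42.02 + 0.1600×44.69 + 0.4200×55.60 + 0.0400×49.61 = 45.3145 per 100,000.
Ratio = 72.7868 ÷ 45.3145 = 1.60626.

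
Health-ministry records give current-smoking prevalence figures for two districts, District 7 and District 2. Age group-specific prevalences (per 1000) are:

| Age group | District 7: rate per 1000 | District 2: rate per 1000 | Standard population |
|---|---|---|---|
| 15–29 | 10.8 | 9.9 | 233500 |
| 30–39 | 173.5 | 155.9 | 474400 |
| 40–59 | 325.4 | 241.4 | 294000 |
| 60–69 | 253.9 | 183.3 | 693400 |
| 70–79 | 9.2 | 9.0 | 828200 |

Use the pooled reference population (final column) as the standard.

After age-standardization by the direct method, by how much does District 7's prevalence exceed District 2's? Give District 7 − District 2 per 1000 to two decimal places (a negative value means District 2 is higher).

32.64

Standard total = 2523500; weights = 0.0925, 0.1880, 0.1165, 0.2748, 0.3282.
District 7: 0.0925×10.8 + 0.1880×173.5 + 0.1165×325.4 + 0.2748×253.9 + 0.3282×9.2 = 144.3121 per 1000.
District 2: 0.0925×9.9 + 0.1880×155.9 + 0.1165×241.4 + 0.2748×183.3 + 0.3282×9.0 = 111.6688 per 1000.
Difference = 144.3121 − 111.6688 = 32.6433.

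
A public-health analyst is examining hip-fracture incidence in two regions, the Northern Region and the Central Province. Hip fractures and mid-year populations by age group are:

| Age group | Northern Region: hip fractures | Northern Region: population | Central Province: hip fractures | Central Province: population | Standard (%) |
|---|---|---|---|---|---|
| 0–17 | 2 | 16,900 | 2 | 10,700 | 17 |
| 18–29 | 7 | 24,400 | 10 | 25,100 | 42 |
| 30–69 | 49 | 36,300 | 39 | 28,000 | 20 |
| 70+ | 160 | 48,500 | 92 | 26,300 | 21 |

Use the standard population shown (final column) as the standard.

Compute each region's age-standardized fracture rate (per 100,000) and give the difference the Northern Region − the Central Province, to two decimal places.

-10.89

Age-specific rates per 100,000 for the Northern Region: 11.83, 28.69, 134.99, 329.90.
For the Central Province: 18.69, 39.84, 139.29, 349.81.
Standard weights: 0.17, 0.42, 0.20, 0.21.
The Northern Region: 0.1700×11.83 + 0.4200×28.69 + 0.2000×134.99 + 0.2100×329.90 = 110.3366 per 100,000.
The Central Province: 0.1700×18.69 + 0.4200×39.84 + 0.2000×139.29 + 0.2100×349.81 = 121.2279 per 100,000.
Difference = 110.3366 − 121.2279 = -10.8912.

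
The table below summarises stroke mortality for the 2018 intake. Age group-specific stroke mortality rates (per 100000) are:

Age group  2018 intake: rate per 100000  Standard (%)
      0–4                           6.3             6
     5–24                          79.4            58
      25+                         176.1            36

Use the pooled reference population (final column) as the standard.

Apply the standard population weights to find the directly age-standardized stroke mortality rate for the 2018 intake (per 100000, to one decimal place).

109.8

Standard weights: 0.06, 0.58, 0.36.
Standardized rate: 0.0600×6.3 + 0.5800×79.4 + 0.3600×176.1 = 109.8260 per 100000.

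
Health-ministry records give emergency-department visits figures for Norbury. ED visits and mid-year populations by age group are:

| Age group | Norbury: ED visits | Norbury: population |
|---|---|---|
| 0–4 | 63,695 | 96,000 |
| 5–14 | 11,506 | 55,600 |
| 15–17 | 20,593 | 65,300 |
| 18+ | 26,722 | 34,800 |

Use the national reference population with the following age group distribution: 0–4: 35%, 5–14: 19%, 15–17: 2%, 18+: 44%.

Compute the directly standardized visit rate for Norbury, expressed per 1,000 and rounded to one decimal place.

Age-specific rates per 1,000 for Norbury: 663.490, 206.942, 315.360, 767.874.
Standard weights: 0.35, 0.19, 0.02, 0.44.
Standardized rate: 0.3500×663.490 + 0.1900×206.942 + 0.0200×315.360 + 0.4400×767.874 = 615.7120 per 1,000.

615.7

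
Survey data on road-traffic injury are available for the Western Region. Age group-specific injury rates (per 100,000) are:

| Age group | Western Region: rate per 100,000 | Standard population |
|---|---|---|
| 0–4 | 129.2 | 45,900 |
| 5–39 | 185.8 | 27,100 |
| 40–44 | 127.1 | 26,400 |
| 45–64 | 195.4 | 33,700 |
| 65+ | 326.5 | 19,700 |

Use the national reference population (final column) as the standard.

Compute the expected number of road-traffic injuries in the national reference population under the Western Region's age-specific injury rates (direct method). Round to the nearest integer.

273

Expected road-traffic injuries = Σ (standard pop × age-specific rate ÷ 100,000)
= 45,900×129.2/100,000 + 27,100×185.8/100,000 + 26,400×127.1/100,000 + 33,700×195.4/100,000 + 19,700×326.5/100,000
= 59.30 + 50.35 + 33.55 + 65.85 + 64.32 = 273.38.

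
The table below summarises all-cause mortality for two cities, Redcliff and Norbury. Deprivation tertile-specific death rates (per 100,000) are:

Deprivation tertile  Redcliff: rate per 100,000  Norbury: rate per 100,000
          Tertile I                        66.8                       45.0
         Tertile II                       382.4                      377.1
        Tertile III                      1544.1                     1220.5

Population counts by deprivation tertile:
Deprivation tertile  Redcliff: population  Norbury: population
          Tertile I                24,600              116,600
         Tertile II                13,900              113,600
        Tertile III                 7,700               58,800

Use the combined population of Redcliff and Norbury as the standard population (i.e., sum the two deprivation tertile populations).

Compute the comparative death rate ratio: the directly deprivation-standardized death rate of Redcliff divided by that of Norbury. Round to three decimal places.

1.186

Combined standard total = 335,200; weights = 0.4212, 0.3804, 0.1984.
Redcliff: 0.4212×66.8 + 0.3804×382.4 + 0.1984×1544.1 = 479.9249 per 100,000.
Norbury: 0.4212×45.0 + 0.3804×377.1 + 0.1984×1220.5 = 404.5271 per 100,000.
Ratio = 479.9249 ÷ 404.5271 = 1.18638.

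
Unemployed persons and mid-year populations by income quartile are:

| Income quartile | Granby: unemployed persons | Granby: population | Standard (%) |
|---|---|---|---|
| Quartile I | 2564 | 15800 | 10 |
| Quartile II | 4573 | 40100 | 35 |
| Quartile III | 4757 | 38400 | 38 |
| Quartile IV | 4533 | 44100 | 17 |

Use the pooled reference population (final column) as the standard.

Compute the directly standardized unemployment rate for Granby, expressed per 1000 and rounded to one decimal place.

Income-specific rates per 1000 for Granby: 162.278, 114.040, 123.880, 102.789.
Standard weights: 0.10, 0.35, 0.38, 0.17.
Standardized rate: 0.1000×162.278 + 0.3500×114.040 + 0.3800×123.880 + 0.1700×102.789 = 120.6904 per 1000.

120.7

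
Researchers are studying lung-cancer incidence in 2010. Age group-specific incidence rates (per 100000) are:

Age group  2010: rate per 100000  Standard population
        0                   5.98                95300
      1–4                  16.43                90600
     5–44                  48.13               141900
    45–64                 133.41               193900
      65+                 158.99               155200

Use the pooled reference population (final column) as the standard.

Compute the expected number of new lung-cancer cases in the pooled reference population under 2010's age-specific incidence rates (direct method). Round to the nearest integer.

594

Expected new lung-cancer cases = Σ (standard pop × age-specific rate ÷ 100000)
= 95300×5.98/100000 + 90600×16.43/100000 + 141900×48.13/100000 + 193900×133.41/100000 + 155200×158.99/100000
= 5.70 + 14.89 + 68.30 + 258.68 + 246.75 = 594.32.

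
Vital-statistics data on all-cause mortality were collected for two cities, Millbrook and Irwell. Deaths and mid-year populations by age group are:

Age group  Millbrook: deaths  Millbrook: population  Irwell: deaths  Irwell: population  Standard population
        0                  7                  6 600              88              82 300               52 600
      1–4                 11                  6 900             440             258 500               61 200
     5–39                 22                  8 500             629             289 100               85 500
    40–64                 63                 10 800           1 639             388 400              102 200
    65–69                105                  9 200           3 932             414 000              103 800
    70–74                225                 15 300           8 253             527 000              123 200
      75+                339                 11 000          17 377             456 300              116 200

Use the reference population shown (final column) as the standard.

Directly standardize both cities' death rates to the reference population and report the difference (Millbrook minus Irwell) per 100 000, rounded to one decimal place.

-88.4

Age-specific rates per 100 000 for Millbrook: 106.06, 159.42, 258.82, 583.33, 1141.30, 1470.59, 3081.82.
For Irwell: 106.93, 170.21, 217.57, 421.99, 949.76, 1566.03, 3808.24.
Standard total = 644 700; weights = 0.0816, 0.0949, 0.1326, 0.1585, 0.1610, 0.1911, 0.1802.
Millbrook: 0.0816×106.06 + 0.0949×159.42 + 0.1326×258.82 + 0.1585×583.33 + 0.1610×1141.30 + 0.1911×1470.59 + 0.1802×3081.82 = 1170.8276 per 100 000.
Irwell: 0.0816×106.93 + 0.0949×170.21 + 0.1326×217.57 + 0.1585×421.99 + 0.1610×949.76 + 0.1911×1566.03 + 0.1802×3808.24 = 1259.2038 per 100 000.
Difference = 1170.8276 − 1259.2038 = -88.3763.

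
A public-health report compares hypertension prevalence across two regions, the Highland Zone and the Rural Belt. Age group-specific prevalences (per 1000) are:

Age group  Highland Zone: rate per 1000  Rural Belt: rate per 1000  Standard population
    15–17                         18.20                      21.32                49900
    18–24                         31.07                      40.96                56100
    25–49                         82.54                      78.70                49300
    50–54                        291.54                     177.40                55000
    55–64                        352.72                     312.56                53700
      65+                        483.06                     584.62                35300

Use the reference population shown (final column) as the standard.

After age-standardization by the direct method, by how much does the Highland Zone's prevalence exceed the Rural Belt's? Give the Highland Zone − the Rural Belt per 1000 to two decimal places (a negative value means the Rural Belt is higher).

14.46

Standard total = 299300; weights = 0.1667, 0.1874, 0.1647, 0.1838, 0.1794, 0.1179.
The Highland Zone: 0.1667×18.20 + 0.1874×31.07 + 0.1647×82.54 + 0.1838×291.54 + 0.1794×352.72 + 0.1179×483.06 = 196.2854 per 1000.
The Rural Belt: 0.1667×21.32 + 0.1874×40.96 + 0.1647×78.70 + 0.1838×177.40 + 0.1794×312.56 + 0.1179×584.62 = 181.8249 per 1000.
Difference = 196.2854 − 181.8249 = 14.4605.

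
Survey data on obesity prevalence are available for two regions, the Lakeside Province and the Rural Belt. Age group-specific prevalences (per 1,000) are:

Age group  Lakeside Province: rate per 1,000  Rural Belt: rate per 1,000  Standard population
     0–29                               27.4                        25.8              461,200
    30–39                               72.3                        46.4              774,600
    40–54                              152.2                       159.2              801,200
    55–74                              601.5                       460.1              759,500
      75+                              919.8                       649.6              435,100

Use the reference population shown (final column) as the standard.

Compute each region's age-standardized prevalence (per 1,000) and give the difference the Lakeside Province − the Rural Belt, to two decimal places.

Standard total = 3,231,600; weights = 0.1427, 0.2397, 0.2479, 0.2350, 0.1346.
The Lakeside Province: 0.1427×27.4 + 0.2397×72.3 + 0.2479×152.2 + 0.2350×601.5 + 0.1346×919.8 = 324.1822 per 1,000.
The Rural Belt: 0.1427×25.8 + 0.2397×46.4 + 0.2479×159.2 + 0.2350×460.1 + 0.1346×649.6 = 249.8695 per 1,000.
Difference = 324.1822 − 249.8695 = 74.3127.

74.31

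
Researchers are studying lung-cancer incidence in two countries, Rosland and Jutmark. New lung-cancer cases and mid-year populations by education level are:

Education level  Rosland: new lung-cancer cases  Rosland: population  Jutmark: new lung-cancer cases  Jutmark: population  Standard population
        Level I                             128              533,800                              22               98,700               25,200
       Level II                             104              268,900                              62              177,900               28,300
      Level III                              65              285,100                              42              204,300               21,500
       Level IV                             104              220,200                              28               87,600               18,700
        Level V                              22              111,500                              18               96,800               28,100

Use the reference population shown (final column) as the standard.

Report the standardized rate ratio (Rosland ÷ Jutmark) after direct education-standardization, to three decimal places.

Education-specific rates per 100,000 for Rosland: 23.98, 38.68, 22.80, 47.23, 19.73.
For Jutmark: 22.29, 34.85, 20.56, 31.96, 18.60.
Standard total = 121,800; weights = 0.2069, 0.2323, 0.1765, 0.1535, 0.2307.
Rosland: 0.2069×23.98 + 0.2323×38.68 + 0.1765×22.80 + 0.1535×47.23 + 0.2307×19.73 = 29.7752 per 100,000.
Jutmark: 0.2069×22.29 + 0.2323×34.85 + 0.1765×20.56 + 0.1535×31.96 + 0.2307×18.60 = 25.5355 per 100,000.
Ratio = 29.7752 ÷ 25.5355 = 1.16603.

1.166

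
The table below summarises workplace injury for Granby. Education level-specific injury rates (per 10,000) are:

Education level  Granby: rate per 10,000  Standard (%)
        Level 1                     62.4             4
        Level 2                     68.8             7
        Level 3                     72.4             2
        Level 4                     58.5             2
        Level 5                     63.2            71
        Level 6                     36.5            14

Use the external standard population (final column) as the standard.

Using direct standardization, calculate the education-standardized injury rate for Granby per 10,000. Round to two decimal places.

59.91

Standard weights: 0.04, 0.07, 0.02, 0.02, 0.71, 0.14.
Standardized rate: 0.0400×62.4 + 0.0700×68.8 + 0.0200×72.4 + 0.0200×58.5 + 0.7100×63.2 + 0.1400×36.5 = 59.9120 per 10,000.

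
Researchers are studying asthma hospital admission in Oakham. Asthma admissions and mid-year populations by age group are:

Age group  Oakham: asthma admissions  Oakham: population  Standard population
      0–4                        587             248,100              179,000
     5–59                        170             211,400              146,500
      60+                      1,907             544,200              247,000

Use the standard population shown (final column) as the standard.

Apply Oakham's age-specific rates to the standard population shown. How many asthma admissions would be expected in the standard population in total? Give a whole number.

Age-specific rates per 10,000 for Oakham: 23.66, 8.04, 35.04.
Expected asthma admissions = Σ (standard pop × age-specific rate ÷ 10,000)
= 179,000×23.66/10,000 + 146,500×8.04/10,000 + 247,000×35.04/10,000
= 423.51 + 117.81 + 865.54 = 1406.86.

1407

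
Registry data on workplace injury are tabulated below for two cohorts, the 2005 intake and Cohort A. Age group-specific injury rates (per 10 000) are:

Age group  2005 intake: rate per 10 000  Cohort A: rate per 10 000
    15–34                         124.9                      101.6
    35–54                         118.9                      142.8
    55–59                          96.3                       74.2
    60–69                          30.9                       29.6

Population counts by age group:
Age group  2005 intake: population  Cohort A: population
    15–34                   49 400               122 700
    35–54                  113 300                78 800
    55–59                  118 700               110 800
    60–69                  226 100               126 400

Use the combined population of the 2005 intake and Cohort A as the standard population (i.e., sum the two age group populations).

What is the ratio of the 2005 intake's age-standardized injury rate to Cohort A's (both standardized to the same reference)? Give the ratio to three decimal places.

1.068

Combined standard total = 946 200; weights = 0.1819, 0.2030, 0.2425, 0.3725.
The 2005 intake: 0.1819×124.9 + 0.2030×118.9 + 0.2425×96.3 + 0.3725×30.9 = 81.7259 per 10 000.
Cohort A: 0.1819×101.6 + 0.2030×142.8 + 0.2425×74.2 + 0.3725×29.6 = 76.4956 per 10 000.
Ratio = 81.7259 ÷ 76.4956 = 1.06837.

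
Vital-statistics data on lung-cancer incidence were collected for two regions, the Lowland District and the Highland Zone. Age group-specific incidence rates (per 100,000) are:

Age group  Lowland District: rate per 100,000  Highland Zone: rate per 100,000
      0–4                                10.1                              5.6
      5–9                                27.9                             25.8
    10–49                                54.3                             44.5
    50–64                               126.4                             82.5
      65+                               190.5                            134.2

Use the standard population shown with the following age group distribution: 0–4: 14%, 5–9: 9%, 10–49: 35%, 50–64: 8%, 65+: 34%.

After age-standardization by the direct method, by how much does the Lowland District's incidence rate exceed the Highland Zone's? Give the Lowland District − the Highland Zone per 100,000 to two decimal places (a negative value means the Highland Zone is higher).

Standard weights: 0.14, 0.09, 0.35, 0.08, 0.34.
The Lowland District: 0.1400×10.1 + 0.0900×27.9 + 0.3500×54.3 + 0.0800×126.4 + 0.3400×190.5 = 97.8120 per 100,000.
The Highland Zone: 0.1400×5.6 + 0.0900×25.8 + 0.3500×44.5 + 0.0800×82.5 + 0.3400×134.2 = 70.9090 per 100,000.
Difference = 97.8120 − 70.9090 = 26.9030.

26.90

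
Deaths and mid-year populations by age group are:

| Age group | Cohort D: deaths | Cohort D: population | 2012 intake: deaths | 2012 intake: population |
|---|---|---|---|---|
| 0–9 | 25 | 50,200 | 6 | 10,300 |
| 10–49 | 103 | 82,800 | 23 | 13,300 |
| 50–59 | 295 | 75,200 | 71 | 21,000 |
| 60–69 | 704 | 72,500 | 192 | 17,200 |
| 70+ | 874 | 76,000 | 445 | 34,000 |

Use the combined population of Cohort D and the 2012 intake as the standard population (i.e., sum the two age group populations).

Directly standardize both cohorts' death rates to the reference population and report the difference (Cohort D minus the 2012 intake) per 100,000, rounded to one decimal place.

-67.3

Age-specific rates per 100,000 for Cohort D: 49.80, 124.40, 392.29, 971.03, 1150.00.
For the 2012 intake: 58.25, 172.93, 338.10, 1116.28, 1308.82.
Combined standard total = 452,500; weights = 0.1337, 0.2124, 0.2126, 0.1982, 0.2431.
Cohort D: 0.1337×49.80 + 0.2124×124.40 + 0.2126×392.29 + 0.1982×971.03 + 0.2431×1150.00 = 588.5243 per 100,000.
The 2012 intake: 0.1337×58.25 + 0.2124×172.93 + 0.2126×338.10 + 0.1982×1116.28 + 0.2431×1308.82 = 655.8423 per 100,000.
Difference = 588.5243 − 655.8423 = -67.3180.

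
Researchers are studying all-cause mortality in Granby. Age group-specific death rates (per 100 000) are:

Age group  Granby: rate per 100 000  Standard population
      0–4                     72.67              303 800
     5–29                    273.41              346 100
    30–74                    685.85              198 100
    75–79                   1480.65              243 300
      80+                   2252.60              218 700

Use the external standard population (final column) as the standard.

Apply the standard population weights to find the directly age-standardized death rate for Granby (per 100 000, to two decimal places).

843.86

Standard total = 1 310 000; weights = 0.2319, 0.2642, 0.1512, 0.1857, 0.1669.
Standardized rate: 0.2319×72.67 + 0.2642×273.41 + 0.1512×685.85 + 0.1857×1480.65 + 0.1669×2252.60 = 843.8603 per 100 000.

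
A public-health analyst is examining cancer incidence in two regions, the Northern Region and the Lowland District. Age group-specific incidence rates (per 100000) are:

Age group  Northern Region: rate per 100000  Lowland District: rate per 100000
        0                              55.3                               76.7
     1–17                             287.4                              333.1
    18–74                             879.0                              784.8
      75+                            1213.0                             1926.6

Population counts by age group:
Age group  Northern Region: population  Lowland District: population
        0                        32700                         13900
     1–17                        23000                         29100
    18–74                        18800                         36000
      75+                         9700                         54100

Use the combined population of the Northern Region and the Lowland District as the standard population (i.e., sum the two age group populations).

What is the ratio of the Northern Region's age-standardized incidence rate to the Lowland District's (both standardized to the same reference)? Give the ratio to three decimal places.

0.766

Combined standard total = 217300; weights = 0.2145, 0.2398, 0.2522, 0.2936.
The Northern Region: 0.2145×55.3 + 0.2398×287.4 + 0.2522×879.0 + 0.2936×1213.0 = 658.5786 per 100000.
The Lowland District: 0.2145×76.7 + 0.2398×333.1 + 0.2522×784.8 + 0.2936×1926.6 = 859.8843 per 100000.
Ratio = 658.5786 ÷ 859.8843 = 0.76589.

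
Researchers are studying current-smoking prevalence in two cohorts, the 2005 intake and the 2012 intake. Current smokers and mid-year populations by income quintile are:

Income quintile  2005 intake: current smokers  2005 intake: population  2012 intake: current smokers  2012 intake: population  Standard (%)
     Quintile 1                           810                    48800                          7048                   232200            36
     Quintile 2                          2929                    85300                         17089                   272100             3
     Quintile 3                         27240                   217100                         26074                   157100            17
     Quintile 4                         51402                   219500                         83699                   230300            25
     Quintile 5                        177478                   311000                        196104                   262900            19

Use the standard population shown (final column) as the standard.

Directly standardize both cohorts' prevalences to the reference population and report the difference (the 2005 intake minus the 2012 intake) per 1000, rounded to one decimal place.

-78.3

Income-specific rates per 1000 for the 2005 intake: 16.598, 34.338, 125.472, 234.178, 570.669.
For the 2012 intake: 30.353, 62.804, 165.971, 363.435, 745.926.
Standard weights: 0.36, 0.03, 0.17, 0.25, 0.19.
The 2005 intake: 0.3600×16.598 + 0.0300×34.338 + 0.1700×125.472 + 0.2500×234.178 + 0.1900×570.669 = 195.3073 per 1000.
The 2012 intake: 0.3600×30.353 + 0.0300×62.804 + 0.1700×165.971 + 0.2500×363.435 + 0.1900×745.926 = 273.6109 per 1000.
Difference = 195.3073 − 273.6109 = -78.3036.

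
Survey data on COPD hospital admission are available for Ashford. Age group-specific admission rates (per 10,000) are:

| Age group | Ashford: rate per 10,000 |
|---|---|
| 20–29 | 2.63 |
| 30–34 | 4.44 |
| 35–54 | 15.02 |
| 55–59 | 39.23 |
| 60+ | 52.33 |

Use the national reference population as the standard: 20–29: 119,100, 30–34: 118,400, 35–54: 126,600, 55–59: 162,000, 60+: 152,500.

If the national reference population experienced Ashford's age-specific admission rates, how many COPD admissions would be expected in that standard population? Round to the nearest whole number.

Expected COPD admissions = Σ (standard pop × age-specific rate ÷ 10,000)
= 119,100×2.63/10,000 + 118,400×4.44/10,000 + 126,600×15.02/10,000 + 162,000×39.23/10,000 + 152,500×52.33/10,000
= 31.32 + 52.57 + 190.15 + 635.53 + 798.03 = 1707.60.

1708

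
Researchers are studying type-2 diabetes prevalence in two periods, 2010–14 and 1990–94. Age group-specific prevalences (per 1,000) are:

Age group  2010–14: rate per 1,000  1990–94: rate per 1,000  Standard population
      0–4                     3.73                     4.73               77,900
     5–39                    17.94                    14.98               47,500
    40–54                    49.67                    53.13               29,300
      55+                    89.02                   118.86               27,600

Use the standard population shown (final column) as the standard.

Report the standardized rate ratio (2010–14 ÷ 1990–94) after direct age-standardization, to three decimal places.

Standard total = 182,300; weights = 0.4273, 0.2606, 0.1607, 0.1514.
2010–14: 0.4273×3.73 + 0.2606×17.94 + 0.1607×49.67 + 0.1514×89.02 = 27.7290 per 1,000.
1990–94: 0.4273×4.73 + 0.2606×14.98 + 0.1607×53.13 + 0.1514×118.86 = 32.4589 per 1,000.
Ratio = 27.7290 ÷ 32.4589 = 0.85428.

0.854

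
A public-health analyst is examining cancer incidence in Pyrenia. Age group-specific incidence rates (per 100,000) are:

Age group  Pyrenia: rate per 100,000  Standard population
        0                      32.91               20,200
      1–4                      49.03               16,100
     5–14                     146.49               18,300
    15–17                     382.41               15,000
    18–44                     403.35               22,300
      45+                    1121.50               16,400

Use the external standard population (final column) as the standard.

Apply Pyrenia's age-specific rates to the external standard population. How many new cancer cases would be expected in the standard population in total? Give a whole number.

373

Expected new cancer cases = Σ (standard pop × age-specific rate ÷ 100,000)
= 20,200×32.91/100,000 + 16,100×49.03/100,000 + 18,300×146.49/100,000 + 15,000×382.41/100,000 + 22,300×403.35/100,000 + 16,400×1121.50/100,000
= 6.65 + 7.89 + 26.81 + 57.36 + 89.95 + 183.93 = 372.58.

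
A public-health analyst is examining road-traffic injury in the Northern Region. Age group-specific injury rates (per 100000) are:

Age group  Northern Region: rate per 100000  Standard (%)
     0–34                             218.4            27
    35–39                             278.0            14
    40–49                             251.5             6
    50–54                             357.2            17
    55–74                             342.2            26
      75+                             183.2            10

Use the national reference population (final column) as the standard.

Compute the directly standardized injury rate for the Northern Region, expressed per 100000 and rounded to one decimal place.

281.0

Standard weights: 0.27, 0.14, 0.06, 0.17, 0.26, 0.10.
Standardized rate: 0.2700×218.4 + 0.1400×278.0 + 0.0600×251.5 + 0.1700×357.2 + 0.2600×342.2 + 0.1000×183.2 = 280.9940 per 100000.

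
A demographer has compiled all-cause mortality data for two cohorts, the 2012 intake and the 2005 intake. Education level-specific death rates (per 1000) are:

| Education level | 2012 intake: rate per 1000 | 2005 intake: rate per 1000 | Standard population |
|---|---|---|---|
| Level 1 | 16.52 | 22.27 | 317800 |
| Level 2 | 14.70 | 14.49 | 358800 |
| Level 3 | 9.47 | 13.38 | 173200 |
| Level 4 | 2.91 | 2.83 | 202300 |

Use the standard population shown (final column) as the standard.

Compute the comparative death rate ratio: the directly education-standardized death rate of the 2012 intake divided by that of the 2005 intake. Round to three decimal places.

0.841

Standard total = 1052100; weights = 0.3021, 0.3410, 0.1646, 0.1923.
The 2012 intake: 0.3021×16.52 + 0.3410×14.70 + 0.1646×9.47 + 0.1923×2.91 = 12.1218 per 1000.
The 2005 intake: 0.3021×22.27 + 0.3410×14.49 + 0.1646×13.38 + 0.1923×2.83 = 14.4153 per 1000.
Ratio = 12.1218 ÷ 14.4153 = 0.84090.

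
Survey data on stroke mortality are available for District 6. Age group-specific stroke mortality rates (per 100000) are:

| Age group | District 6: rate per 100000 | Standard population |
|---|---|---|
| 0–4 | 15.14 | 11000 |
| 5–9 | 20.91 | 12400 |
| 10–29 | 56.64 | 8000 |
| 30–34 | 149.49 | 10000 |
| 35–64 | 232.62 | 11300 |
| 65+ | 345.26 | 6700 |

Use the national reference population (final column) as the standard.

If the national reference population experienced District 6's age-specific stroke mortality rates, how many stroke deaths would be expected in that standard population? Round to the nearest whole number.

73

Expected stroke deaths = Σ (standard pop × age-specific rate ÷ 100000)
= 11000×15.14/100000 + 12400×20.91/100000 + 8000×56.64/100000 + 10000×149.49/100000 + 11300×232.62/100000 + 6700×345.26/100000
= 1.67 + 2.59 + 4.53 + 14.95 + 26.29 + 23.13 = 73.16.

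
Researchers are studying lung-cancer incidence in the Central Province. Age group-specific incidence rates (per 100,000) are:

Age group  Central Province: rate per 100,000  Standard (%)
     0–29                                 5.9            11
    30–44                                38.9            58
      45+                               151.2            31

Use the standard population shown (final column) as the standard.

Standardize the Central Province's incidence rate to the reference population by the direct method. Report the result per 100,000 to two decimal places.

Standard weights: 0.11, 0.58, 0.31.
Standardized rate: 0.1100×5.9 + 0.5800×38.9 + 0.3100×151.2 = 70.0830 per 100,000.

70.08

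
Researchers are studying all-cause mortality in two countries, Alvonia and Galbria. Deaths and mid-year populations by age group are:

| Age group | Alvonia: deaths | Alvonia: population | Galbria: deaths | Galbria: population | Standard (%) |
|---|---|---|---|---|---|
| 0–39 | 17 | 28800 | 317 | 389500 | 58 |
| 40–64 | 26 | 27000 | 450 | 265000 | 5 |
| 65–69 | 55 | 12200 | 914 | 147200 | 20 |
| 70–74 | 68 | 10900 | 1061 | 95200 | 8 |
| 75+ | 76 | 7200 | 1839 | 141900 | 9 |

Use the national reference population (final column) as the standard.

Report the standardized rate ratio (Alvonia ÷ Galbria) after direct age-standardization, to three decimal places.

0.711

Age-specific rates per 1000 for Alvonia: 0.590, 0.963, 4.508, 6.239, 10.556.
For Galbria: 0.814, 1.698, 6.209, 11.145, 12.960.
Standard weights: 0.58, 0.05, 0.20, 0.08, 0.09.
Alvonia: 0.5800×0.590 + 0.0500×0.963 + 0.2000×4.508 + 0.0800×6.239 + 0.0900×10.556 = 2.7412 per 1000.
Galbria: 0.5800×0.814 + 0.0500×1.698 + 0.2000×6.209 + 0.0800×11.145 + 0.0900×12.960 = 3.8568 per 1000.
Ratio = 2.7412 ÷ 3.8568 = 0.71076.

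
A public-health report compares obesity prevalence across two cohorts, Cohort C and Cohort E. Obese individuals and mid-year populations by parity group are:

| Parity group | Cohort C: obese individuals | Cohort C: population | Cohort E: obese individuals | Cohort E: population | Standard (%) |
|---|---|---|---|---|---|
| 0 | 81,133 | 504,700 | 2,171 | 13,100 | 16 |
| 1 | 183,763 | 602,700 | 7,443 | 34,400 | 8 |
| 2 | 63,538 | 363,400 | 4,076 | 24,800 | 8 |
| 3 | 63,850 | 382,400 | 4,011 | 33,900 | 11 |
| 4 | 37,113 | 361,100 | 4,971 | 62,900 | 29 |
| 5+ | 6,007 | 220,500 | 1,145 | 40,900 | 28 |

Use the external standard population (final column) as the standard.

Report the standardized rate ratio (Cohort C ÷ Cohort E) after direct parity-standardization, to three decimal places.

1.190

Parity-specific rates per 1,000 for Cohort C: 160.755, 304.900, 174.843, 166.972, 102.778, 27.243.
For Cohort E: 165.725, 216.366, 164.355, 118.319, 79.030, 27.995.
Standard weights: 0.16, 0.08, 0.08, 0.11, 0.29, 0.28.
Cohort C: 0.1600×160.755 + 0.0800×304.900 + 0.0800×174.843 + 0.1100×166.972 + 0.2900×102.778 + 0.2800×27.243 = 119.9005 per 1,000.
Cohort E: 0.1600×165.725 + 0.0800×216.366 + 0.0800×164.355 + 0.1100×118.319 + 0.2900×79.030 + 0.2800×27.995 = 100.7462 per 1,000.
Ratio = 119.9005 ÷ 100.7462 = 1.19013.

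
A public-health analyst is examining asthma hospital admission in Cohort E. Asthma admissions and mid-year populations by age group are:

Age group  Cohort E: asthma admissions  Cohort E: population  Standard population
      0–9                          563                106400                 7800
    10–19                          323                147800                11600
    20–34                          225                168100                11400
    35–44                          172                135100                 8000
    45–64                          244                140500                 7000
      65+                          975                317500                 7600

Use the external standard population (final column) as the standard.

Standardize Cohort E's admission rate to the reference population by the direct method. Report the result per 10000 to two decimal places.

23.89

Age-specific rates per 10000 for Cohort E: 52.91, 21.85, 13.38, 12.73, 17.37, 30.71.
Standard total = 53400; weights = 0.1461, 0.2172, 0.2135, 0.1498, 0.1311, 0.1423.
Standardized rate: 0.1461×52.91 + 0.2172×21.85 + 0.2135×13.38 + 0.1498×12.73 + 0.1311×17.37 + 0.1423×30.71 = 23.8880 per 10000.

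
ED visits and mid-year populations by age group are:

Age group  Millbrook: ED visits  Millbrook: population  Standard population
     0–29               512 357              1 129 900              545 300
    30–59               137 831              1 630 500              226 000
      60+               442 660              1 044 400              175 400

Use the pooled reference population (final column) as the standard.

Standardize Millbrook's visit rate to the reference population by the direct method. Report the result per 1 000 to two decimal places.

359.90

Age-specific rates per 1 000 for Millbrook: 453.453, 84.533, 423.841.
Standard total = 946 700; weights = 0.5760, 0.2387, 0.1853.
Standardized rate: 0.5760×453.453 + 0.2387×84.533 + 0.1853×423.841 = 359.8969 per 1 000.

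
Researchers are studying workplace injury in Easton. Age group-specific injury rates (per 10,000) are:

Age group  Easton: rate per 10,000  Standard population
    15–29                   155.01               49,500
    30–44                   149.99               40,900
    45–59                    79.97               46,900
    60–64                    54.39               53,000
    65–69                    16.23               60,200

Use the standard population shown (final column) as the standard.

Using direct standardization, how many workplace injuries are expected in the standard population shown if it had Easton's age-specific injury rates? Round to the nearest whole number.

2142

Expected workplace injuries = Σ (standard pop × age-specific rate ÷ 10,000)
= 49,500×155.01/10,000 + 40,900×149.99/10,000 + 46,900×79.97/10,000 + 53,000×54.39/10,000 + 60,200×16.23/10,000
= 767.30 + 613.46 + 375.06 + 288.27 + 97.70 = 2141.79.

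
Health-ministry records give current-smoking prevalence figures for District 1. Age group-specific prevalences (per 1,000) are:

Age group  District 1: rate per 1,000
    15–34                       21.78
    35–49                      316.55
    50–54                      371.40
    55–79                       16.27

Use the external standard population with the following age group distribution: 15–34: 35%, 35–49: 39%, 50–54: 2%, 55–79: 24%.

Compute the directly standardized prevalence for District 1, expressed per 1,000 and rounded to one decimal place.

142.4

Standard weights: 0.35, 0.39, 0.02, 0.24.
Standardized rate: 0.3500×21.78 + 0.3900×316.55 + 0.0200×371.40 + 0.2400×16.27 = 142.4103 per 1,000.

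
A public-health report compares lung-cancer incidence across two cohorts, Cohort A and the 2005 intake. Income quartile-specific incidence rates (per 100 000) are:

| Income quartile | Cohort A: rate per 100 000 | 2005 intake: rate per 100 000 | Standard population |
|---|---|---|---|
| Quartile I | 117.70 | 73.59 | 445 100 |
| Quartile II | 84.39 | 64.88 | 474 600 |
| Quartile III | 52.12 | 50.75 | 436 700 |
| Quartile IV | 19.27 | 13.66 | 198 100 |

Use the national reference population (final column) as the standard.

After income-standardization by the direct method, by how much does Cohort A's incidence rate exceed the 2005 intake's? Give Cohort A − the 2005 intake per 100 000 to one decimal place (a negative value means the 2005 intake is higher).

19.7

Standard total = 1 554 500; weights = 0.2863, 0.3053, 0.2809, 0.1274.
Cohort A: 0.2863×117.70 + 0.3053×84.39 + 0.2809×52.12 + 0.1274×19.27 = 76.5635 per 100 000.
The 2005 intake: 0.2863×73.59 + 0.3053×64.88 + 0.2809×50.75 + 0.1274×13.66 = 56.8771 per 100 000.
Difference = 76.5635 − 56.8771 = 19.6863.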